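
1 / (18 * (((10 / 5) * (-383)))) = -0.00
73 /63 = 1.16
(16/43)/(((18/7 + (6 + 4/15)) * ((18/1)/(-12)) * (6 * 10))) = -0.00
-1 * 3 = -3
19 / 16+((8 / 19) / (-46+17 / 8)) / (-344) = 5448701 / 4588272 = 1.19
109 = 109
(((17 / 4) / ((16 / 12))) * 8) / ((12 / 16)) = 34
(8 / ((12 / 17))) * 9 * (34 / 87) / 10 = 578 / 145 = 3.99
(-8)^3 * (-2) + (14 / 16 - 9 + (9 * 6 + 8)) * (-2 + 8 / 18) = 33847 / 36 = 940.19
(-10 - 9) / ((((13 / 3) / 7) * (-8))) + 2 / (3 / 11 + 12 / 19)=118883 / 19656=6.05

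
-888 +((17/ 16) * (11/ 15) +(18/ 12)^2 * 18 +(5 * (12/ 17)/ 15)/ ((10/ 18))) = -3452893/ 4080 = -846.30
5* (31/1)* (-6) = -930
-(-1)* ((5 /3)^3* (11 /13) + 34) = 13309 /351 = 37.92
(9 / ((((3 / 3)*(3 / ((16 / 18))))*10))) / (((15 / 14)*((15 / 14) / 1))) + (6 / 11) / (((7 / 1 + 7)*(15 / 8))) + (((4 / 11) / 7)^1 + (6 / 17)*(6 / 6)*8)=1974508 / 631125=3.13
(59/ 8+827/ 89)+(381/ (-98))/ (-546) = 52937559/ 3174808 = 16.67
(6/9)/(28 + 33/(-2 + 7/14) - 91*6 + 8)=-1/798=-0.00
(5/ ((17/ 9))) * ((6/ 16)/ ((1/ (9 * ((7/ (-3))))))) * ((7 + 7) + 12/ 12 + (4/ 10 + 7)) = -7938/ 17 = -466.94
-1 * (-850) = 850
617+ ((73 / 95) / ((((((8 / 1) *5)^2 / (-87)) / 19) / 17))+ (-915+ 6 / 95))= -47337773 / 152000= -311.43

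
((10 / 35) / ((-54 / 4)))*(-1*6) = 0.13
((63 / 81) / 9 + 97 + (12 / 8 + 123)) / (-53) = -35897 / 8586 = -4.18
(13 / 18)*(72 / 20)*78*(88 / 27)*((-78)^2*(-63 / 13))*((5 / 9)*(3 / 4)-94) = 9118885776 / 5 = 1823777155.20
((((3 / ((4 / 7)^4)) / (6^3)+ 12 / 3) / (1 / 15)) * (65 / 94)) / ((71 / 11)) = 272161175 / 41005056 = 6.64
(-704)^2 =495616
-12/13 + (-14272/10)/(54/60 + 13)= -187204/1807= -103.60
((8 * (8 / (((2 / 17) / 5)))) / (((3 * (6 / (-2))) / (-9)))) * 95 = 258400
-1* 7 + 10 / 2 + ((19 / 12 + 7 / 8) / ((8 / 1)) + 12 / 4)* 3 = 507 / 64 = 7.92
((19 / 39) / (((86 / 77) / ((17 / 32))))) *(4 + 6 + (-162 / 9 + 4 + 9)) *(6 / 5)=24871 / 17888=1.39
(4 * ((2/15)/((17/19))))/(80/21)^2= 2793/68000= 0.04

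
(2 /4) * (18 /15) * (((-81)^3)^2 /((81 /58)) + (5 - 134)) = 606700485387 /5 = 121340097077.40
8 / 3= 2.67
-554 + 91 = -463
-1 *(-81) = 81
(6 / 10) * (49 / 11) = 147 / 55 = 2.67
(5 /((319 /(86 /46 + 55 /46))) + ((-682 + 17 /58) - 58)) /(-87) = 1808959 /212773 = 8.50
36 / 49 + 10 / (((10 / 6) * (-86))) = 1401 / 2107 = 0.66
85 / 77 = 1.10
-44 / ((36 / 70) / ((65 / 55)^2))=-11830 / 99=-119.49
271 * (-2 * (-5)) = 2710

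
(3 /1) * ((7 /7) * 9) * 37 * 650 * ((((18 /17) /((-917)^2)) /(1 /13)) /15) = 10129860 /14295113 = 0.71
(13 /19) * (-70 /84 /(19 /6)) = -65 /361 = -0.18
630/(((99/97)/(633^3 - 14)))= 1722189275170/11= 156562661379.09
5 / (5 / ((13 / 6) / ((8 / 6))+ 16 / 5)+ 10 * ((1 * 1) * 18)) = 193 / 6988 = 0.03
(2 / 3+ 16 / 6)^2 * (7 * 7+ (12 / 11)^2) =607300 / 1089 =557.67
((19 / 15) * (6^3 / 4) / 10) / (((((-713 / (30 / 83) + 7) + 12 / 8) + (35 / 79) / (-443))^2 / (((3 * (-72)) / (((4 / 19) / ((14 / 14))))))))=-5357231499366 / 2944959494085361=-0.00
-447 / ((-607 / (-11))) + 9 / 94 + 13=285019 / 57058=5.00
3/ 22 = 0.14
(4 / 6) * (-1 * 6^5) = -5184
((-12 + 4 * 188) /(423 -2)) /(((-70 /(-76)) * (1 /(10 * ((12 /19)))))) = 35520 /2947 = 12.05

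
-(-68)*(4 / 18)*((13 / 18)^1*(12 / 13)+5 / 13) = 5576 / 351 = 15.89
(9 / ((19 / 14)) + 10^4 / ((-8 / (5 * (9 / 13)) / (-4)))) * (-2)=-8553276 / 247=-34628.65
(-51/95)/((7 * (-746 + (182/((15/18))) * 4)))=-51/84854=-0.00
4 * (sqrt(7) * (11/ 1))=44 * sqrt(7)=116.41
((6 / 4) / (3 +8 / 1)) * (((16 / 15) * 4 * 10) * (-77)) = -448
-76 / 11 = -6.91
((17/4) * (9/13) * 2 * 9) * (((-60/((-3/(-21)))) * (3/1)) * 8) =-6940080/13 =-533852.31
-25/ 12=-2.08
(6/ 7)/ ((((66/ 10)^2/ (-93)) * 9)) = -1550/ 7623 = -0.20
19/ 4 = 4.75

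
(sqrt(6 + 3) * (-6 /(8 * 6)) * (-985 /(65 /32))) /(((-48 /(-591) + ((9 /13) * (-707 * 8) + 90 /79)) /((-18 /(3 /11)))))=1214100756 /395986015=3.07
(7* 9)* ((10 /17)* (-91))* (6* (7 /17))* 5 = -12039300 /289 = -41658.48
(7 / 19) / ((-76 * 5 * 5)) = -7 / 36100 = -0.00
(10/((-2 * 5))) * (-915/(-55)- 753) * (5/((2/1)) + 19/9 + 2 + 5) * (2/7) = 17100/7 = 2442.86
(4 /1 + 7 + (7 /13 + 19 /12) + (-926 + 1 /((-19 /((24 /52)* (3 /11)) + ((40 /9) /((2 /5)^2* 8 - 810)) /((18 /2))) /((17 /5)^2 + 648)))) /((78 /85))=-15032883127186849 /15039427576680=-999.56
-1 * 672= -672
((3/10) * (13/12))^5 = 371293/102400000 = 0.00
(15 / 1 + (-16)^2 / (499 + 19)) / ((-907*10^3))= -4013 / 234913000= -0.00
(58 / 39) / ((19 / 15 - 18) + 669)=145 / 63596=0.00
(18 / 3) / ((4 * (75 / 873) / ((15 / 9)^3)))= 485 / 6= 80.83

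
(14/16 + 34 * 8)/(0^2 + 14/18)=350.84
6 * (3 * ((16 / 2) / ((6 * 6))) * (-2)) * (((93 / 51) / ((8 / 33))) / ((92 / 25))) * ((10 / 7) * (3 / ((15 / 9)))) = -230175 / 5474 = -42.05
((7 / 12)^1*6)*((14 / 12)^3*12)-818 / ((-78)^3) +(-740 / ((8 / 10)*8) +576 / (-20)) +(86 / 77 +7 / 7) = -13814493571 / 182702520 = -75.61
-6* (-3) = 18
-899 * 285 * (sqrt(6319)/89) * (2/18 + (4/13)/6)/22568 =-52345 * sqrt(6319)/2526888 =-1.65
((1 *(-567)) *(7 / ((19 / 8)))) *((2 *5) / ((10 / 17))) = -539784 / 19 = -28409.68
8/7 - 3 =-13/7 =-1.86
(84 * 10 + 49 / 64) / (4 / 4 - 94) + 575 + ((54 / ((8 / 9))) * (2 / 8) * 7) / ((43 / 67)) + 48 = 199530065 / 255936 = 779.61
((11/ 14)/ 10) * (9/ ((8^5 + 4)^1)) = 0.00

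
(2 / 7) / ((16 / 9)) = 0.16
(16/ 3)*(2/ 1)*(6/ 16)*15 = 60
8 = 8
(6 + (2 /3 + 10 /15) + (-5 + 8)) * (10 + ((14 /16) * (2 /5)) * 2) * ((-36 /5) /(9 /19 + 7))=-189069 /1775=-106.52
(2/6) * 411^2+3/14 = 56307.21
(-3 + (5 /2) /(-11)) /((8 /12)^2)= -639 /88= -7.26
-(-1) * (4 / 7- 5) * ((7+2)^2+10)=-403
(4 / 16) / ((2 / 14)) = 7 / 4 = 1.75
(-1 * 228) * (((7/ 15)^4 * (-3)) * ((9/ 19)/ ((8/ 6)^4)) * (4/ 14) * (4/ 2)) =27783/ 10000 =2.78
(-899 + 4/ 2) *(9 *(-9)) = 72657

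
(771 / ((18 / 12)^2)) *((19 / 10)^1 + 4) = 30326 / 15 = 2021.73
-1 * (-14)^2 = -196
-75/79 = -0.95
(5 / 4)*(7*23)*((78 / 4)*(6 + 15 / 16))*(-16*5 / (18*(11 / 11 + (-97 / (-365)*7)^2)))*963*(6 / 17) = -745150902575625 / 80820176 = -9219862.41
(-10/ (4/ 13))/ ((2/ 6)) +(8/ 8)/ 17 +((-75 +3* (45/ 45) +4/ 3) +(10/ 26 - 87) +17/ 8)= -252.60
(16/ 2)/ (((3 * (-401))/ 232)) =-1856/ 1203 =-1.54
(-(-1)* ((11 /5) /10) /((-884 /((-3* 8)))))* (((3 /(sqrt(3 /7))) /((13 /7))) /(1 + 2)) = 0.00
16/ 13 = 1.23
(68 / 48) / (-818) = -17 / 9816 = -0.00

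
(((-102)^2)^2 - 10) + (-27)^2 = 108243935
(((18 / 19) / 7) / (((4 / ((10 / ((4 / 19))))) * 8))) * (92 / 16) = 1035 / 896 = 1.16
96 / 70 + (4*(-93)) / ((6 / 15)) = -32502 / 35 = -928.63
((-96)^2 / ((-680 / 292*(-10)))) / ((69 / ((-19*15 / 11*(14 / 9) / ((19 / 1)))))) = -261632 / 21505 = -12.17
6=6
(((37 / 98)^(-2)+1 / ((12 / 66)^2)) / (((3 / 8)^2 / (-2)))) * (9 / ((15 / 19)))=-24814304 / 4107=-6041.95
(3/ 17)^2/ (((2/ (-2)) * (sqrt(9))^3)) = -1/ 867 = -0.00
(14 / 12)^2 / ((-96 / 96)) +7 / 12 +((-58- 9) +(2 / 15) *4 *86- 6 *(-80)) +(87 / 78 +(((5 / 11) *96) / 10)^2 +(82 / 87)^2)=19015288703 / 39686790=479.13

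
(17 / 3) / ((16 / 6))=17 / 8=2.12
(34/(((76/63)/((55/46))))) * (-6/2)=-176715/1748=-101.10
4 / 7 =0.57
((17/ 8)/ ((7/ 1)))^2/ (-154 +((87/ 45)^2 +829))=65025/ 478917376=0.00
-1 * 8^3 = -512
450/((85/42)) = 3780/17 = 222.35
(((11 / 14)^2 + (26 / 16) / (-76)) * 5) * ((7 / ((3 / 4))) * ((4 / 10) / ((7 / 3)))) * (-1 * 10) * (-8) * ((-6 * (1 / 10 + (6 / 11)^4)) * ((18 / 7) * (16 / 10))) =-24194752704 / 13630771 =-1775.01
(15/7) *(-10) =-21.43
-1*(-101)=101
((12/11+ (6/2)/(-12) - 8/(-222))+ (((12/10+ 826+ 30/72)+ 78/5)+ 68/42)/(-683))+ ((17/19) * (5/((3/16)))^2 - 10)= 2082631083893/3327432570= 625.90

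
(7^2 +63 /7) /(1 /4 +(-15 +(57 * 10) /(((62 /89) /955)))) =0.00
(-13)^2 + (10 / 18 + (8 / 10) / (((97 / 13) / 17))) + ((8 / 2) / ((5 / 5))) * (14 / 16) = 174.88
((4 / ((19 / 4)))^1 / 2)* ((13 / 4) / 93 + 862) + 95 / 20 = 2598989 / 7068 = 367.71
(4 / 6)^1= 2 / 3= 0.67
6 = 6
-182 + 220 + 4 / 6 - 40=-4 / 3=-1.33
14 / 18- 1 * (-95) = 862 / 9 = 95.78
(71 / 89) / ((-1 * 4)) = -71 / 356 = -0.20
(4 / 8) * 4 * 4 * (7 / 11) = 56 / 11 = 5.09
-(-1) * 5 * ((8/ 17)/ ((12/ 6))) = 20/ 17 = 1.18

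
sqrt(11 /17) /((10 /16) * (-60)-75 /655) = -262 * sqrt(187) /167535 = -0.02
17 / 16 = 1.06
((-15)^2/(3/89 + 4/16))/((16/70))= 700875/202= 3469.68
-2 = -2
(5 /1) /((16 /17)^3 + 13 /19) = 466735 /141693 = 3.29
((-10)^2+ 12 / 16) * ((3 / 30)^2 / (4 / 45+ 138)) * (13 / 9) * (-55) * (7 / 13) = -2387 / 7648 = -0.31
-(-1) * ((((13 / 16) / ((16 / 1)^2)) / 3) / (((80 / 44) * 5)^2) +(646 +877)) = 187146241573 / 122880000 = 1523.00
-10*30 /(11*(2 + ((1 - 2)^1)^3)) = -300 /11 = -27.27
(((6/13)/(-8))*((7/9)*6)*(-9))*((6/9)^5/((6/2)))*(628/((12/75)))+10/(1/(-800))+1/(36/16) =-7983932/1053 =-7582.08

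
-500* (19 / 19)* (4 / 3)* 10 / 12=-5000 / 9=-555.56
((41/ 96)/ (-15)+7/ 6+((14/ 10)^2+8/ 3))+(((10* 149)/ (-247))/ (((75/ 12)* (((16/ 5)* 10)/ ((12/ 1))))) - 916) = -1619405851/ 1778400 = -910.60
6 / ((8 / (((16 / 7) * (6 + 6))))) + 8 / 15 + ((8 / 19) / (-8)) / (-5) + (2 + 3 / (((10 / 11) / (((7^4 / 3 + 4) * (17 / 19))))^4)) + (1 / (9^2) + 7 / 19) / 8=126927055622354307899 / 107730000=1178196005034.39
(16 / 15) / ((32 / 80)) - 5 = -7 / 3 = -2.33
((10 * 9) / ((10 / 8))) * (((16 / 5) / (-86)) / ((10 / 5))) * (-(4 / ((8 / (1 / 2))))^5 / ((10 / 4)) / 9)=1 / 17200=0.00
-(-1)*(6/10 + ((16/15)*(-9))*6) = -57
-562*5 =-2810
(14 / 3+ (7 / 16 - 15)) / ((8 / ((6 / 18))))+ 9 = 9893 / 1152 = 8.59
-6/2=-3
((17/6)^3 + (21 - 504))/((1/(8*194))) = -19286510/27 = -714315.19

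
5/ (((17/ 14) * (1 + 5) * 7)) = 5/ 51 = 0.10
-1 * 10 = -10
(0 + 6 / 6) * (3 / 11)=3 / 11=0.27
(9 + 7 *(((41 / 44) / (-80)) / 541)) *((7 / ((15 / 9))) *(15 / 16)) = 1079731359 / 30469120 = 35.44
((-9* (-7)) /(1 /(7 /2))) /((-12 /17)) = -2499 /8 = -312.38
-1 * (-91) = 91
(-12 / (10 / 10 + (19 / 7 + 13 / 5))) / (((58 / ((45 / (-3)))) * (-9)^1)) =-350 / 6409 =-0.05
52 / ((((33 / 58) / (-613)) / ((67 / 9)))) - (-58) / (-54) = -123870455 / 297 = -417072.24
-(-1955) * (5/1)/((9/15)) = 48875/3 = 16291.67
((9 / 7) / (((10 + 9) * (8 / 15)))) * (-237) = -30.07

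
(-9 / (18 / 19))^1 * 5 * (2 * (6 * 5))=-2850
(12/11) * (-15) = -180/11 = -16.36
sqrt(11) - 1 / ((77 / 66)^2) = -36 / 49 + sqrt(11) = 2.58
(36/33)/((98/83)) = 0.92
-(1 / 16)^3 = -1 / 4096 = -0.00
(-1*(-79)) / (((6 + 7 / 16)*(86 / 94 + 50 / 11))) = 653488 / 290769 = 2.25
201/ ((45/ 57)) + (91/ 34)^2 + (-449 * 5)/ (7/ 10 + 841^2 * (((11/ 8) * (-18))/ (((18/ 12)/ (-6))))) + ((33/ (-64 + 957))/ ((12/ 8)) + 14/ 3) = 152053924418441081/ 570655676391060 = 266.45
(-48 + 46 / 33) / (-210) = 769 / 3465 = 0.22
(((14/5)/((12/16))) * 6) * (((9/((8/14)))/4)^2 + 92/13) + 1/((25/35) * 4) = 506.16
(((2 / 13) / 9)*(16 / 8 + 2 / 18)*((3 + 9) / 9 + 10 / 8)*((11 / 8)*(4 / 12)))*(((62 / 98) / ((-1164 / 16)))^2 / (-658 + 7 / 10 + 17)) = -3277010 / 649350111624669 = -0.00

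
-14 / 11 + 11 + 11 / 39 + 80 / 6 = 3338 / 143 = 23.34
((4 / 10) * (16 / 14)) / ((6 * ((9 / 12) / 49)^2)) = 43904 / 135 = 325.21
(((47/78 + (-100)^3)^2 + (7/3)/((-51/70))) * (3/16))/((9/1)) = 103427875355706313/4964544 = 20833308226.44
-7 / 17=-0.41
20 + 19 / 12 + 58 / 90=4001 / 180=22.23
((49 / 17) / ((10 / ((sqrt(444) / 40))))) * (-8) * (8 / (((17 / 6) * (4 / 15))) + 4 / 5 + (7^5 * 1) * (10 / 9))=-700438438 * sqrt(111) / 325125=-22697.66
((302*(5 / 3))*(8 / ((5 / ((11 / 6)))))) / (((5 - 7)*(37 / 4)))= -26576 / 333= -79.81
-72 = -72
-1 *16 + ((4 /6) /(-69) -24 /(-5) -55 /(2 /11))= -649379 /2070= -313.71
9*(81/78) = 243/26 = 9.35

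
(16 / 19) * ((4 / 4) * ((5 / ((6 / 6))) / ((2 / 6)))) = 240 / 19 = 12.63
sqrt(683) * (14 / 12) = 7 * sqrt(683) / 6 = 30.49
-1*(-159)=159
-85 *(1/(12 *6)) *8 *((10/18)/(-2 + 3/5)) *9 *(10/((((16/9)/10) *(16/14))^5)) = 523047533203125/536870912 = 974251.95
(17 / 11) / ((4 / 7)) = 119 / 44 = 2.70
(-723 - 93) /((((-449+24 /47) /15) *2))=287640 /21079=13.65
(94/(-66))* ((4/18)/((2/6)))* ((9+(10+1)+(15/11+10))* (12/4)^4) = -291870/121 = -2412.15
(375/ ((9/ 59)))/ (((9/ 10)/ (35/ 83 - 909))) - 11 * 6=-5561782906/ 2241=-2481830.84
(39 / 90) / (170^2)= 13 / 867000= 0.00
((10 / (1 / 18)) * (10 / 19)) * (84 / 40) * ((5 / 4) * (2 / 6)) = 1575 / 19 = 82.89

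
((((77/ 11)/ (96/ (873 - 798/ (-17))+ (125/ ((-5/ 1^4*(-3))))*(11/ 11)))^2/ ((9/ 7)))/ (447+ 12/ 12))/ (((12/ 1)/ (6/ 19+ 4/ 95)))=461981273/ 12963540132480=0.00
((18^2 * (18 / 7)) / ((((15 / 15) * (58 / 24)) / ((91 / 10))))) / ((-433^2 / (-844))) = 383932224 / 27185905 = 14.12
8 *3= 24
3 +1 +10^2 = 104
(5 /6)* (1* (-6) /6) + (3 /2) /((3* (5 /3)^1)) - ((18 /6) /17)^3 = -39709 /73695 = -0.54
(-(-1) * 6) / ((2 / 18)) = 54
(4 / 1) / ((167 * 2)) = 2 / 167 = 0.01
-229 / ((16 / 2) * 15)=-229 / 120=-1.91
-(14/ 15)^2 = -196/ 225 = -0.87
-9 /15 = -3 /5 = -0.60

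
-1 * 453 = -453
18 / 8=9 / 4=2.25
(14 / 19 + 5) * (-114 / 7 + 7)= -7085 / 133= -53.27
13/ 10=1.30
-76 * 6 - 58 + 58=-456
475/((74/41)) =19475/74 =263.18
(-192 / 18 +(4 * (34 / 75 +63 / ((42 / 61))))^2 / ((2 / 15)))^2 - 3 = 144772410283709329 / 140625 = 1029492695350.82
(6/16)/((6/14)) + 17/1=143/8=17.88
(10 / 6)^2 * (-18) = -50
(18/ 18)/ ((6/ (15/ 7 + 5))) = 25/ 21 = 1.19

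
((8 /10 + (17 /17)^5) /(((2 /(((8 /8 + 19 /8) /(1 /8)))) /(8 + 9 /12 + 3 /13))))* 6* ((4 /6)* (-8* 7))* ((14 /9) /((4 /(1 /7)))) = -2715.78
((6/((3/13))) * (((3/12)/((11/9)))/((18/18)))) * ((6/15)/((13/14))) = 126/55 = 2.29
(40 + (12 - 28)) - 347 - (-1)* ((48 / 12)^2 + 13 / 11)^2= -3362 / 121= -27.79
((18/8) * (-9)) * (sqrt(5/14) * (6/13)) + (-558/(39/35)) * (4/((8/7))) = -22785/13 - 243 * sqrt(70)/364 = -1758.28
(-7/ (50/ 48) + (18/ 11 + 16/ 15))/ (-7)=0.57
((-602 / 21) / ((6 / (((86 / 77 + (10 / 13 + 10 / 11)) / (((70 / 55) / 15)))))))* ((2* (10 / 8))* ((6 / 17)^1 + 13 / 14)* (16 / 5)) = -366957700 / 227409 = -1613.65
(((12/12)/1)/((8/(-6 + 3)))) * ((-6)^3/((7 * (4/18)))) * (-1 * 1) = -729/14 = -52.07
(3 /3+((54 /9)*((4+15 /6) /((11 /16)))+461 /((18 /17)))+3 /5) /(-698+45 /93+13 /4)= -30304298 /42614055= -0.71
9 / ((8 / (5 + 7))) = 27 / 2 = 13.50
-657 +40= -617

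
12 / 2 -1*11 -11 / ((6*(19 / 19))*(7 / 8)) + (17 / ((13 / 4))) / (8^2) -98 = -458699 / 4368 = -105.01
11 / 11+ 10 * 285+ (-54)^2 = 5767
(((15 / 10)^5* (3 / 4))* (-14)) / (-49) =729 / 448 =1.63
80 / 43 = 1.86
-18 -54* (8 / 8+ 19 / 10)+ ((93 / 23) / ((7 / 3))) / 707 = -174.60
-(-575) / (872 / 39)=22425 / 872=25.72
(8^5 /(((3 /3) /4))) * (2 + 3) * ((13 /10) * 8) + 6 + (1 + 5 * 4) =6815771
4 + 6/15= 22/5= 4.40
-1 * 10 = -10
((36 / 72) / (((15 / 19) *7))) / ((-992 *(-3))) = 19 / 624960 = 0.00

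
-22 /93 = -0.24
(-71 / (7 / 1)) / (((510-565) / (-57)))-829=-323212 / 385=-839.51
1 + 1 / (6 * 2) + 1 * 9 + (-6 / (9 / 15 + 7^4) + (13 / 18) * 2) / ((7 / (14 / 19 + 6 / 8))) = 42667391 / 4106736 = 10.39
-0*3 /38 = 0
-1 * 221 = -221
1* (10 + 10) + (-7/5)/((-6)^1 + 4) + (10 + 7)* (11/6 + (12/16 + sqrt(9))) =6937/60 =115.62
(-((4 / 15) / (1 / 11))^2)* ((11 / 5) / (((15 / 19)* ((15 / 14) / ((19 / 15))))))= -107629984 / 3796875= -28.35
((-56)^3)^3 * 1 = -5416169448144896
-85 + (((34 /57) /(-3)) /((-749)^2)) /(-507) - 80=-8025122109971 /48637103697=-165.00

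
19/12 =1.58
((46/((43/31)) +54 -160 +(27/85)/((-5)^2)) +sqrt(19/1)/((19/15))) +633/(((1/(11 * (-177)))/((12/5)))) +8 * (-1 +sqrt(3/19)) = -270283889639/91375 +8 * sqrt(57)/19 +15 * sqrt(19)/19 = -2957956.60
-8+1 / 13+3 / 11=-1094 / 143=-7.65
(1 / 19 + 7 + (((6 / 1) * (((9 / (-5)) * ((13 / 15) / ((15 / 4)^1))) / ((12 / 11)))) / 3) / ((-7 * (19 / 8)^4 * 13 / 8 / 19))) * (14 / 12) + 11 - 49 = -229370927 / 7716375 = -29.73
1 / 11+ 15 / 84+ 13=13.27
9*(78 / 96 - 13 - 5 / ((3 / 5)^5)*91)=-22797385 / 432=-52771.72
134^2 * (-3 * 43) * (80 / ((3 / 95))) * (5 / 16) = -1833756500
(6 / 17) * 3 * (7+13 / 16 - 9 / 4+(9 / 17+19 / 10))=97821 / 11560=8.46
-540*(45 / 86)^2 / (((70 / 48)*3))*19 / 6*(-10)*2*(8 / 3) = 73872000 / 12943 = 5707.49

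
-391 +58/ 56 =-389.96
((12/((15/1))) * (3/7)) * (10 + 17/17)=132/35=3.77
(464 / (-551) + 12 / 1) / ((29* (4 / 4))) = 212 / 551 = 0.38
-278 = -278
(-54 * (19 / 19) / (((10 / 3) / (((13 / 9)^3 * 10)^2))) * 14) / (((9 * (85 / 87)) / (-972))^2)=-3637174346624 / 1445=-2517075672.40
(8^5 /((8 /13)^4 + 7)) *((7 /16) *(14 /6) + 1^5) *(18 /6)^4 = 153192978432 /204023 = 750861.32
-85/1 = -85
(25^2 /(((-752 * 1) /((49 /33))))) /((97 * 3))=-30625 /7221456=-0.00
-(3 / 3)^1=-1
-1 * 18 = -18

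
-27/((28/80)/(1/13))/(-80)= 27/364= 0.07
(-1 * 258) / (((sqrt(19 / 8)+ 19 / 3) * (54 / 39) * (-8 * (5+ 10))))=43 / 165-43 * sqrt(38) / 4180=0.20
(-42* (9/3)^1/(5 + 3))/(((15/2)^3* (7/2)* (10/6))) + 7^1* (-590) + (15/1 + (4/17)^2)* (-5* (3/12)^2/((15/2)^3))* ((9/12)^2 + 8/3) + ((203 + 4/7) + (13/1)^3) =-5667926075339/3277260000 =-1729.47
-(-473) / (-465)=-473 / 465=-1.02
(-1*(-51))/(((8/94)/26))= 31161/2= 15580.50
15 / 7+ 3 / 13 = 216 / 91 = 2.37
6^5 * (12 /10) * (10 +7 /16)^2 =20331081 /20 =1016554.05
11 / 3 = 3.67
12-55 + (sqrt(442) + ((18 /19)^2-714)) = -272953 /361 + sqrt(442) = -735.08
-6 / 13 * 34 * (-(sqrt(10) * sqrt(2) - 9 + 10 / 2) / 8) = 0.93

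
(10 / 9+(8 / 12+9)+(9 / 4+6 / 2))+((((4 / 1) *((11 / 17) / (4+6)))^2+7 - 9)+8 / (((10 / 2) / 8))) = 6995329 / 260100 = 26.89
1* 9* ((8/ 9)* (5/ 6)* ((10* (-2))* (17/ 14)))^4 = 133633600000000/ 141776649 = 942564.24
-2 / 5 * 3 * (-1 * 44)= 264 / 5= 52.80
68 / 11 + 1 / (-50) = 3389 / 550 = 6.16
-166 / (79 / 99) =-16434 / 79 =-208.03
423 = 423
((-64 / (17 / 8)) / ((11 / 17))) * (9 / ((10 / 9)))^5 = -55788550416 / 34375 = -1622939.65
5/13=0.38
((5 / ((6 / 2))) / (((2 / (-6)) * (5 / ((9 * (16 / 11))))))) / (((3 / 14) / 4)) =-2688 / 11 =-244.36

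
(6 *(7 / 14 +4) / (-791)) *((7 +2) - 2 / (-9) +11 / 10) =-0.35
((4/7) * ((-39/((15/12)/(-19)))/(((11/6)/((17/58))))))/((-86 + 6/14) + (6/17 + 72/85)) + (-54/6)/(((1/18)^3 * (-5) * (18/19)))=52187932548/4710035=11080.16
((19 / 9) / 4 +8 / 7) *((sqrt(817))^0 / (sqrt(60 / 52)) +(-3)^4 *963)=421 *sqrt(195) / 3780 +3648807 / 28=130316.09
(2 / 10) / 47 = 1 / 235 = 0.00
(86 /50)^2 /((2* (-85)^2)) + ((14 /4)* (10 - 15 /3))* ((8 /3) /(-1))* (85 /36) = -26867918827 /243843750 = -110.18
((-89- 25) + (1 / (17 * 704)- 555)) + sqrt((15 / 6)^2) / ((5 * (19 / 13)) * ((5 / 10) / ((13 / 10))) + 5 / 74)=-57564612705 / 86157632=-668.13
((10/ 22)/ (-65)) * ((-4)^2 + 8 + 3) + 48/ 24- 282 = -40067/ 143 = -280.19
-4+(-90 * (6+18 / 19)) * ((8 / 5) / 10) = -104.04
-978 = -978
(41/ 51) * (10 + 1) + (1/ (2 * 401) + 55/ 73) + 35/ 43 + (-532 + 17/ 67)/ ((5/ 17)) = -77313572138257/ 43011111630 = -1797.53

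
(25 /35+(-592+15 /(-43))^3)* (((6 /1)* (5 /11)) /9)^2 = -11567407253724200 /606081861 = -19085552.63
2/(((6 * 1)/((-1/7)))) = -1/21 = -0.05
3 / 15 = 1 / 5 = 0.20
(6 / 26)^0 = 1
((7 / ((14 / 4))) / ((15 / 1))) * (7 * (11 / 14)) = 11 / 15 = 0.73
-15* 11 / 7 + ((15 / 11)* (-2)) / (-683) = -1239435 / 52591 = -23.57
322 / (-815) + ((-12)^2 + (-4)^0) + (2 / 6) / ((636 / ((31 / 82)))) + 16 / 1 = 20479020473 / 127511640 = 160.61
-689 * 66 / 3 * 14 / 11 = -19292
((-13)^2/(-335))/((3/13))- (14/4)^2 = -58033/4020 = -14.44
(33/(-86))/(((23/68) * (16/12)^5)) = -136323/506368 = -0.27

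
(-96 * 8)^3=-452984832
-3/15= -0.20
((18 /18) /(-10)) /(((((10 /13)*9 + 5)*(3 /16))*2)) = -52 /2325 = -0.02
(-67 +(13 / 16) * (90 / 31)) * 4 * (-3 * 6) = 144279 / 31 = 4654.16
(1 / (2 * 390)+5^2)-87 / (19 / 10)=-308081 / 14820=-20.79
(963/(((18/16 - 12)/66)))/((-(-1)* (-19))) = 169488/551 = 307.60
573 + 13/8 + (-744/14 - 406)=115.48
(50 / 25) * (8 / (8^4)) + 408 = 104449 / 256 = 408.00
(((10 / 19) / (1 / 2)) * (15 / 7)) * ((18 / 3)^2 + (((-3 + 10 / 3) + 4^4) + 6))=672.93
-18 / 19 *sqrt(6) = -18 *sqrt(6) / 19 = -2.32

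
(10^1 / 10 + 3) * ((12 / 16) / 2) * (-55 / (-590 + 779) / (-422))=55 / 53172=0.00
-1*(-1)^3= 1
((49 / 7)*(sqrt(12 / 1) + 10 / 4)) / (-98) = -sqrt(3) / 7-5 / 28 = -0.43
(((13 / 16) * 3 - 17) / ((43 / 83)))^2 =373996921 / 473344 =790.12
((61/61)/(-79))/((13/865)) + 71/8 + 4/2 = 82429/8216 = 10.03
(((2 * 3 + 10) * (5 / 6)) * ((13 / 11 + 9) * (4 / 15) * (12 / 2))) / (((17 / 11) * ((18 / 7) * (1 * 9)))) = 25088 / 4131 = 6.07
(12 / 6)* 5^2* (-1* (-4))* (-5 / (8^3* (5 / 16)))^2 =25 / 128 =0.20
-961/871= -1.10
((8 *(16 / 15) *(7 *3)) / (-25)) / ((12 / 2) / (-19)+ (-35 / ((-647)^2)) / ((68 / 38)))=242297586944 / 10676108875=22.70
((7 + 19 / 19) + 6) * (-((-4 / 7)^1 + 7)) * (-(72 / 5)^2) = 93312 / 5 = 18662.40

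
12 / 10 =6 / 5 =1.20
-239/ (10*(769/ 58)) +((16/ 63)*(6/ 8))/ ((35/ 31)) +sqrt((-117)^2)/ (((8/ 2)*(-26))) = -12474943/ 4521720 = -2.76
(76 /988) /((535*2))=1 /13910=0.00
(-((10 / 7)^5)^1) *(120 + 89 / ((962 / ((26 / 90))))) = -3996890000 / 5596731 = -714.15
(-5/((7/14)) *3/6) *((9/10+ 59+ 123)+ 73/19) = -35481/38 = -933.71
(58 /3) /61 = 58 /183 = 0.32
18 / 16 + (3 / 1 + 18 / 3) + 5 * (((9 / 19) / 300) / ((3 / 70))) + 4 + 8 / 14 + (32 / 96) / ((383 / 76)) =18272981 / 1222536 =14.95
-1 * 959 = -959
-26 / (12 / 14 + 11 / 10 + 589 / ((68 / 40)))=-30940 / 414629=-0.07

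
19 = 19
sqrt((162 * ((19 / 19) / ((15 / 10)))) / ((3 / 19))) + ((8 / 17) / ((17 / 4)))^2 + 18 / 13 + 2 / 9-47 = -443460223 / 9771957 + 6 * sqrt(19) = -19.23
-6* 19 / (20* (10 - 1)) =-19 / 30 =-0.63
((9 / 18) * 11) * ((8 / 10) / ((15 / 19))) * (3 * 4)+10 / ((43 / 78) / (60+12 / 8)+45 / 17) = 191267881 / 2707450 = 70.65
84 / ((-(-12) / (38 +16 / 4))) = 294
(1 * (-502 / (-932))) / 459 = 251 / 213894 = 0.00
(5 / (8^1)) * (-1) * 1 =-5 / 8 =-0.62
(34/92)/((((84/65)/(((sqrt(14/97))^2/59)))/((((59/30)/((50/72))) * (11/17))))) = 143/111550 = 0.00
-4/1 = -4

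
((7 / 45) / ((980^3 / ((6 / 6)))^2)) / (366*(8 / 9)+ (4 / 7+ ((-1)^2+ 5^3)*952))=1 / 684946706911837440000000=0.00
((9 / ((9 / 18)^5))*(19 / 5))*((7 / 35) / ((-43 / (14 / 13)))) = -76608 / 13975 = -5.48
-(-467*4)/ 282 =934/ 141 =6.62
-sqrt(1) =-1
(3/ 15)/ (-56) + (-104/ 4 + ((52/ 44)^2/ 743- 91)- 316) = -10899882303/ 25172840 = -433.00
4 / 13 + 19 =251 / 13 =19.31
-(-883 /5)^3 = 688465387 /125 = 5507723.10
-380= -380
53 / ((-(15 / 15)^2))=-53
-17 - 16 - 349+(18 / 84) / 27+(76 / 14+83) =-36989 / 126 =-293.56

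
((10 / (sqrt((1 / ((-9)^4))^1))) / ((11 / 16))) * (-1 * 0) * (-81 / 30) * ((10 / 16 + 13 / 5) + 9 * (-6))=0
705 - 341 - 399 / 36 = 352.92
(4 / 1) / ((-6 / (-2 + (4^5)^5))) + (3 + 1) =-2251799813685232 / 3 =-750599937895077.33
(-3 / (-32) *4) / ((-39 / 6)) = -3 / 52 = -0.06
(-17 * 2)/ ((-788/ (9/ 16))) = 153/ 6304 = 0.02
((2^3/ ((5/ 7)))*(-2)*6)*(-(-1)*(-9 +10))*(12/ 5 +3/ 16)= -8694/ 25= -347.76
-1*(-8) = 8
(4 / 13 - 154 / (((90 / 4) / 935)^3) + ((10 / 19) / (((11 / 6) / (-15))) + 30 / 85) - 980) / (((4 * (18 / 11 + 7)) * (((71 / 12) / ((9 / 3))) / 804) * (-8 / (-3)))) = -12466873374139753 / 254900295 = -48908822.86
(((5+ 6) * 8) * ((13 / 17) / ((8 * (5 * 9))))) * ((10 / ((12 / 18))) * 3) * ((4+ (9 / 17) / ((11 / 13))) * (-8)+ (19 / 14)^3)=-230176011 / 793016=-290.25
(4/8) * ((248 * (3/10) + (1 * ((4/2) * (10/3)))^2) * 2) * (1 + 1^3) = 10696/45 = 237.69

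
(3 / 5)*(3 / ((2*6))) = 3 / 20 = 0.15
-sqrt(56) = -2 *sqrt(14) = -7.48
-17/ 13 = -1.31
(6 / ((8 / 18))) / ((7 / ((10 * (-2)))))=-270 / 7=-38.57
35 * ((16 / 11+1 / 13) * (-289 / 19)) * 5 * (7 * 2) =-155062950 / 2717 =-57071.38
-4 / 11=-0.36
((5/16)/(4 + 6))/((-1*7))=-1/224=-0.00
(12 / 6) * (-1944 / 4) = -972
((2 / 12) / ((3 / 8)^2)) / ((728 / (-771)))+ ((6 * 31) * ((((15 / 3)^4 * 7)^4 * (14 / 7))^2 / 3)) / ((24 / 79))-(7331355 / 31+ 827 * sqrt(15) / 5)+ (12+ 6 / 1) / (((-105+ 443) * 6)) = 72328745543273678049445152126600147671 / 660114-827 * sqrt(15) / 5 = 109570082657349606355031300000000.00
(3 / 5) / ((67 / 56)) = 0.50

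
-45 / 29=-1.55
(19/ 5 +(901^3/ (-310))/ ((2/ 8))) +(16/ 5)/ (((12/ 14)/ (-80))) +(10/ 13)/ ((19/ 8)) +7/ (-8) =-8672137544729/ 918840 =-9438136.72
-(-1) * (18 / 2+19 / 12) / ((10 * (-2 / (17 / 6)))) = -2159 / 1440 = -1.50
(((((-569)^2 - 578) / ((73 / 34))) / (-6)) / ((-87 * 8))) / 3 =5494111 / 457272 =12.01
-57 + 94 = 37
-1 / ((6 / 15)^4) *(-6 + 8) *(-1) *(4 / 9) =625 / 18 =34.72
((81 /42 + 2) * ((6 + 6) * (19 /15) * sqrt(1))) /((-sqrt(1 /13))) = -418 * sqrt(13) /7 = -215.30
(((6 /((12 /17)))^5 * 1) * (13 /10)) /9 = 18458141 /2880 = 6409.08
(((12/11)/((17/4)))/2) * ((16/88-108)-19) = -33480/2057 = -16.28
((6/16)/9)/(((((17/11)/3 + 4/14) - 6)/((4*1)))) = -77/2402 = -0.03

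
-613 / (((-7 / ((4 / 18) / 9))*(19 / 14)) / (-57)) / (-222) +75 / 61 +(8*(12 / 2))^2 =2305.64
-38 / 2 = -19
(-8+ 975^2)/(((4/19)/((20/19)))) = 4753085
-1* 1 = -1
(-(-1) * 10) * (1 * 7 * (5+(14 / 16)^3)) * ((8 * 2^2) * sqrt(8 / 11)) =101605 * sqrt(22) / 44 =10831.13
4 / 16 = 1 / 4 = 0.25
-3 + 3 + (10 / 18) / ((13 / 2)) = 10 / 117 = 0.09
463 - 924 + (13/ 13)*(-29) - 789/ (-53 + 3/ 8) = -199978/ 421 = -475.01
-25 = -25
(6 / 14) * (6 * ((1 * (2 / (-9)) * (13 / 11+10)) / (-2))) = 246 / 77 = 3.19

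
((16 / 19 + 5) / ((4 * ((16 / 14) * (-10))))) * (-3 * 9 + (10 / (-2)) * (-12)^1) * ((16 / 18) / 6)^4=-11396 / 5609655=-0.00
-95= -95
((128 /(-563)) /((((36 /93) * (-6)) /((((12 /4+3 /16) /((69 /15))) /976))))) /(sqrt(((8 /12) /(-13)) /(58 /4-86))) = 34255 * sqrt(33) /75829344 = 0.00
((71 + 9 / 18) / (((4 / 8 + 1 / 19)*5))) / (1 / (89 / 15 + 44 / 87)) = 7610317 / 45675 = 166.62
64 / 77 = 0.83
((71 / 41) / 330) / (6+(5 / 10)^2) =142 / 169125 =0.00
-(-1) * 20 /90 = 2 /9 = 0.22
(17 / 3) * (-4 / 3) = -68 / 9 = -7.56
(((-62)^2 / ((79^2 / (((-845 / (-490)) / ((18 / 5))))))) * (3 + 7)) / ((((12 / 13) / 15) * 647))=263914625 / 3561451614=0.07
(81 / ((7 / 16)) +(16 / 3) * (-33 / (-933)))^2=1465068160000 / 42653961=34347.76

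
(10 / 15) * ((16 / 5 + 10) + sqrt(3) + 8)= 2 * sqrt(3) / 3 + 212 / 15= 15.29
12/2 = 6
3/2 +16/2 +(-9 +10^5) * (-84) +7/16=-134387745/16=-8399234.06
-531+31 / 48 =-25457 / 48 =-530.35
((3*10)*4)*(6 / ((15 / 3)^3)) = 144 / 25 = 5.76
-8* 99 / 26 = -30.46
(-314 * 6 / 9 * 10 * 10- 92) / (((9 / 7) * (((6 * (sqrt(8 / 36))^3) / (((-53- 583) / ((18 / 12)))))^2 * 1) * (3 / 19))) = -47130008744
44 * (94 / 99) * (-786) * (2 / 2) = -98512 / 3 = -32837.33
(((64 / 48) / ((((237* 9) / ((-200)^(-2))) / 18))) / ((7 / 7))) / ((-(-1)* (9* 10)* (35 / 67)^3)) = 300763 / 13717856250000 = 0.00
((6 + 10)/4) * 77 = 308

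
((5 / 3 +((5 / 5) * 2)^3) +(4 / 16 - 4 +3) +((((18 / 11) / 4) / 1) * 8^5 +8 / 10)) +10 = 8860373 / 660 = 13424.81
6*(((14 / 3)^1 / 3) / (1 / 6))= 56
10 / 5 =2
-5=-5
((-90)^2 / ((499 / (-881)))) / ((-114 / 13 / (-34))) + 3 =-525664257 / 9481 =-55443.97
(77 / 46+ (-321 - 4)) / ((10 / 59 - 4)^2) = -51772913 / 2349496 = -22.04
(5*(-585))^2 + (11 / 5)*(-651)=42770964 / 5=8554192.80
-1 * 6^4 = -1296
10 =10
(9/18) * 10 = 5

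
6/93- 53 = -52.94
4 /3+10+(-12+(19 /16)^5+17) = 58808521 /3145728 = 18.69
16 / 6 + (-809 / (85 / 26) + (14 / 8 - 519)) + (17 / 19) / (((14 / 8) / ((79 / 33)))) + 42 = -357554543 / 497420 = -718.82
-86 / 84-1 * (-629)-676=-2017 / 42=-48.02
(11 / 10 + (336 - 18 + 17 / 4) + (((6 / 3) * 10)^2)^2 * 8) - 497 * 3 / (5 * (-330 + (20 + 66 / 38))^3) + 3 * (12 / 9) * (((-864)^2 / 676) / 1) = 872484625249243961343 / 679113513340340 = 1284740.49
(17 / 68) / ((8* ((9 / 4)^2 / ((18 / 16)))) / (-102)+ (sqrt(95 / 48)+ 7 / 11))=-118932 / 3187223+ 34969* sqrt(285) / 3187223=0.15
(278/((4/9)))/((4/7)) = 8757/8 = 1094.62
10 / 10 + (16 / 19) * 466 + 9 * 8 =8843 / 19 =465.42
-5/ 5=-1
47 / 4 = 11.75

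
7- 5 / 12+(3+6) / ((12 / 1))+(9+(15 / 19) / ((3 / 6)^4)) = 1651 / 57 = 28.96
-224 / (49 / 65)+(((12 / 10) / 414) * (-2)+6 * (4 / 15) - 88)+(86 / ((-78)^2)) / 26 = -4884029533 / 12733812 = -383.55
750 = 750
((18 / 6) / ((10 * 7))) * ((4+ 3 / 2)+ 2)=9 / 28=0.32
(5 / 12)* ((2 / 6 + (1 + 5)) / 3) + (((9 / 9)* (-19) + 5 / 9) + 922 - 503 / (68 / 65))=388889 / 918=423.63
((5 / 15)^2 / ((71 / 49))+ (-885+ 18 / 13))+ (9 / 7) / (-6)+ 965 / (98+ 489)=-60218872265 / 68266926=-882.11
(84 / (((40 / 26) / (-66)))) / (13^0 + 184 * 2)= -2002 / 205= -9.77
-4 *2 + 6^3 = 208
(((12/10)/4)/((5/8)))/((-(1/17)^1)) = -204/25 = -8.16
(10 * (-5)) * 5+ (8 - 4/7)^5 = 376002282/16807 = 22371.77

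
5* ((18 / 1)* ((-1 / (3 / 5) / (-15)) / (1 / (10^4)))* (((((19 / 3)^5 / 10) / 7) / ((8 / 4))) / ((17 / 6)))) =24760990000 / 9639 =2568833.90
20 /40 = 1 /2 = 0.50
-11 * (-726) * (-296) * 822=-1943089632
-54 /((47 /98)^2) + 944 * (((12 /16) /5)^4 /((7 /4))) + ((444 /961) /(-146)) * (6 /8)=-635959038851667 /2711939597500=-234.50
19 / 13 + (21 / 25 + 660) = 215248 / 325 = 662.30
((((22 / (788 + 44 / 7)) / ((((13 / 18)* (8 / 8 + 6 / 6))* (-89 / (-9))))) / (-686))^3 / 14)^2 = 500341152077816841 / 192256687233030441914208363593502083717388058624000000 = 0.00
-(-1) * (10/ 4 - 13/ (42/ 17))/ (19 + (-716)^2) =-58/ 10766175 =-0.00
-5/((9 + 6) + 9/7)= -35/114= -0.31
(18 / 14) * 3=27 / 7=3.86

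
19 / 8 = 2.38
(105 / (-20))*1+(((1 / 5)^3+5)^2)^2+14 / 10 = 610507431879 / 976562500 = 625.16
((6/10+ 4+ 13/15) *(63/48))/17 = 0.42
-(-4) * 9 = 36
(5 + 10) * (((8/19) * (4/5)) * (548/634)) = 26304/6023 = 4.37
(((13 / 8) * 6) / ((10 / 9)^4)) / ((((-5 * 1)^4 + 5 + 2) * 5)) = 0.00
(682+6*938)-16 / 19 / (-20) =6310.04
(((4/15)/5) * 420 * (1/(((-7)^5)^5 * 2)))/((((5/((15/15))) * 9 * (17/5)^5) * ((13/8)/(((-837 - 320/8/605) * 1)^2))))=-82069209800000/465965936483257495254888848959029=-0.00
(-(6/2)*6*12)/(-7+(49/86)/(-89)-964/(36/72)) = 1653264/14810539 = 0.11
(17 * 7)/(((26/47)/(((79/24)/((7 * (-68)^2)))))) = 3713/169728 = 0.02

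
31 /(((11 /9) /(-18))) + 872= 4570 /11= 415.45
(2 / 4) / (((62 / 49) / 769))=37681 / 124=303.88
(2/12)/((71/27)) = 9/142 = 0.06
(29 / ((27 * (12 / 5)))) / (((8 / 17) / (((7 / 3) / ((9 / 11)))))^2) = 248454745 / 15116544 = 16.44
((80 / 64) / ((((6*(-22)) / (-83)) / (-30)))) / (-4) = 2075 / 352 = 5.89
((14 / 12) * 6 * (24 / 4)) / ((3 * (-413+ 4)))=-0.03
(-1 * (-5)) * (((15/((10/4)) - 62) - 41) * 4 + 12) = -1880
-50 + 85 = 35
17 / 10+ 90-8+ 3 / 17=14259 / 170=83.88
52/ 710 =26/ 355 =0.07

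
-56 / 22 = -28 / 11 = -2.55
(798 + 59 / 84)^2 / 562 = 1135.10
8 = 8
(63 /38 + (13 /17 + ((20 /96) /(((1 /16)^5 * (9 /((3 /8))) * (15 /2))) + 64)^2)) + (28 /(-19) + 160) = 768799010653 /470934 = 1632498.42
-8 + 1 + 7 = 0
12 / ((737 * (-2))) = -6 / 737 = -0.01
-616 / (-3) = 616 / 3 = 205.33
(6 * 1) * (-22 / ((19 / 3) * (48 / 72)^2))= -46.89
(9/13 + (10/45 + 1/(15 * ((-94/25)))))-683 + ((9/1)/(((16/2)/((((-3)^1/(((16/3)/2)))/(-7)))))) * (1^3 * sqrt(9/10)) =-7501771/10998 + 243 * sqrt(10)/4480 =-681.93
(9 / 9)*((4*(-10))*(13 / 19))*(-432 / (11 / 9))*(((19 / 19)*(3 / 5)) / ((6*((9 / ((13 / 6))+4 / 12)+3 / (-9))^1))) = 48672 / 209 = 232.88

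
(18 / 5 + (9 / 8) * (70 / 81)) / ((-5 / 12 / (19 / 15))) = -15637 / 1125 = -13.90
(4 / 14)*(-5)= -10 / 7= -1.43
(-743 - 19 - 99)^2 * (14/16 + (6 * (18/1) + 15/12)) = 653103801/8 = 81637975.12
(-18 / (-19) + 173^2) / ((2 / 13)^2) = 96105061 / 76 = 1264540.28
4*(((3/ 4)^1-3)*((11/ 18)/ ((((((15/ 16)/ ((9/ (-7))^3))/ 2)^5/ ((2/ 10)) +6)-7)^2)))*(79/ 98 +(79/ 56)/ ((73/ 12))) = -16506316107746679264423875350723155915177984/ 2906329435824713227771388045905975291671577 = -5.68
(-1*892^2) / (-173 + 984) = -795664 / 811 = -981.09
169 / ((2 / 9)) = 1521 / 2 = 760.50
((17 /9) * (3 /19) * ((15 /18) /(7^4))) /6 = 85 /4926852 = 0.00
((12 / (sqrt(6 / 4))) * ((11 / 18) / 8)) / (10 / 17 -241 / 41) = -7667 * sqrt(6) / 132732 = -0.14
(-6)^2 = 36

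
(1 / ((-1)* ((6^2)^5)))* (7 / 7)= -1 / 60466176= -0.00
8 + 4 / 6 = 26 / 3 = 8.67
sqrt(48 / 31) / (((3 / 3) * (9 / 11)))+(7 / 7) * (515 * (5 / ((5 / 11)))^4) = 44 * sqrt(93) / 279+7540115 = 7540116.52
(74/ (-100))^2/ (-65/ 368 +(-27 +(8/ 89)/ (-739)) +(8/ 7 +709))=0.00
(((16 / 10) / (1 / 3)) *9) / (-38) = -1.14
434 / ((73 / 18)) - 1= 106.01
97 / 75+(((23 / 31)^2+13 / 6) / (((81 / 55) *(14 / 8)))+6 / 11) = 1300520329 / 449531775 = 2.89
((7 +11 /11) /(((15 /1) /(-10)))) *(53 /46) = -424 /69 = -6.14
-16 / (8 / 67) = -134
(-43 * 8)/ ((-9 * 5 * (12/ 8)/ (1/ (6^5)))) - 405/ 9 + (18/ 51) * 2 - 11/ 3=-53493289/ 1115370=-47.96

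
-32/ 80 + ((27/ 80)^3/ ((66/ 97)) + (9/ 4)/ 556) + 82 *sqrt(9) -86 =249979879563/ 1565696000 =159.66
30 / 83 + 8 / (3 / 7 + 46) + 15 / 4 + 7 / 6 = 5.45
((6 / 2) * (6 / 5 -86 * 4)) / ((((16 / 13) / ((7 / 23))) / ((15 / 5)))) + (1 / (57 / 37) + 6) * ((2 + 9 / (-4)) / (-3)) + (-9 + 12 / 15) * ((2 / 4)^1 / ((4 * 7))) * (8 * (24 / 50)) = -21004074313 / 27531000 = -762.92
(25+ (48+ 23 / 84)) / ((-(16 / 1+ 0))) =-6155 / 1344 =-4.58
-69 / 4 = -17.25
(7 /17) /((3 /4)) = 28 /51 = 0.55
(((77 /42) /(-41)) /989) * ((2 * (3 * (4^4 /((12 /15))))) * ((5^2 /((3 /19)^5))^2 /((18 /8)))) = -53953383068648800000 /21549401109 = -2503706845.30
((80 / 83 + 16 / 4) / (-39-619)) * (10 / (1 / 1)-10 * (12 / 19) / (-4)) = -45320 / 518833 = -0.09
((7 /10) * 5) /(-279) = -7 /558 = -0.01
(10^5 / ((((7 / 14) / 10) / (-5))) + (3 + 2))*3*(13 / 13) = -29999985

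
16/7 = 2.29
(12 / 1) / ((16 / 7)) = 21 / 4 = 5.25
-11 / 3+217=640 / 3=213.33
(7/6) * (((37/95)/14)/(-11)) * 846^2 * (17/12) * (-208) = 650267748/1045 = 622265.79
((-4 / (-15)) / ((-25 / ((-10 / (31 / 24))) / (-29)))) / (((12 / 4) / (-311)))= 577216 / 2325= 248.26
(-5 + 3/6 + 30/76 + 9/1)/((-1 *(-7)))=0.70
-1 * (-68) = 68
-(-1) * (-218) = -218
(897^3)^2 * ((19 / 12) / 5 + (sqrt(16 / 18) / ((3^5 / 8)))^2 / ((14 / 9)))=1874211645436915946759 / 11340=165274395541174245.75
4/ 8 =1/ 2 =0.50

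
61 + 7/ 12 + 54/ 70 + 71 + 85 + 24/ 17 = 1569133/ 7140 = 219.77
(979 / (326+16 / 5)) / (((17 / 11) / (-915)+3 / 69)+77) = 1133168025 / 29356062694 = 0.04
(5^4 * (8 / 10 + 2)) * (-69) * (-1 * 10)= 1207500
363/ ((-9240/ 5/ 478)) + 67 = -26.89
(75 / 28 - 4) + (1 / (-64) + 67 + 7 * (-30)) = -64663 / 448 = -144.34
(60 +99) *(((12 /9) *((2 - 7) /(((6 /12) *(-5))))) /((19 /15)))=6360 /19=334.74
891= 891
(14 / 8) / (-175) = -1 / 100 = -0.01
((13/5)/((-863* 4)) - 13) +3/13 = -2865329/224380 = -12.77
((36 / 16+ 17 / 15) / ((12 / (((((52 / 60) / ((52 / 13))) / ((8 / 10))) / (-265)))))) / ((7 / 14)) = -2639 / 4579200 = -0.00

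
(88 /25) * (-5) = -88 /5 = -17.60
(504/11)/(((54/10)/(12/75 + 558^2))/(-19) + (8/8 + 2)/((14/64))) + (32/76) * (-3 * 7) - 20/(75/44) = -255710847450008/14837123964795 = -17.23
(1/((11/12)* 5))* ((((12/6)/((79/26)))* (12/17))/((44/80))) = 29952/162503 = 0.18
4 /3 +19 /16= 121 /48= 2.52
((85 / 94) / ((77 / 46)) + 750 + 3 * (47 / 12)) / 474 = 11034913 / 6861624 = 1.61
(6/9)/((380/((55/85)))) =11/9690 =0.00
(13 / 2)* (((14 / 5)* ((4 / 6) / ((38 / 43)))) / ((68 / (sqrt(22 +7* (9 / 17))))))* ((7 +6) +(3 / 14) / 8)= 815581* sqrt(7429) / 5271360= 13.34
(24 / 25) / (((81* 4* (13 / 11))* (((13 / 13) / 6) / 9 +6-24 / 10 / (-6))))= 44 / 112645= 0.00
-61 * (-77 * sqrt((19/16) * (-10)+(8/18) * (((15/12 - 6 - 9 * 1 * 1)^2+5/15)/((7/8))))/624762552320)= 671 * sqrt(5355042)/22491451883520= 0.00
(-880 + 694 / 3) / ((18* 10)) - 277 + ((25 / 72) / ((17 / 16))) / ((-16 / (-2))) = -2575567 / 9180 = -280.56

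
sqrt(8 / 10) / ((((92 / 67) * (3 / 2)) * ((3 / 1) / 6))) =134 * sqrt(5) / 345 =0.87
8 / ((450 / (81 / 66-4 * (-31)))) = 1102 / 495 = 2.23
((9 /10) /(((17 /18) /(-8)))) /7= -648 /595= -1.09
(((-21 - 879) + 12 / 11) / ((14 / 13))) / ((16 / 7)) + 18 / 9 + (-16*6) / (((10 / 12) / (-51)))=303161 / 55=5512.02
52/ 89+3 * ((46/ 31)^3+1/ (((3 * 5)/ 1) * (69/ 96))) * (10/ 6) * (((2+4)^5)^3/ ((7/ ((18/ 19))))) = 8670812899705717802276/ 8110629541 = 1069067802428.15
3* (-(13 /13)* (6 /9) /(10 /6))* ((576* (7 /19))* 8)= -193536 /95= -2037.22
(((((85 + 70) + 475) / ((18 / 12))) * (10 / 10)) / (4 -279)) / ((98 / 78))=-468 / 385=-1.22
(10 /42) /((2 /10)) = 25 /21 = 1.19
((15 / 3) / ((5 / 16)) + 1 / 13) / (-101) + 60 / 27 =24379 / 11817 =2.06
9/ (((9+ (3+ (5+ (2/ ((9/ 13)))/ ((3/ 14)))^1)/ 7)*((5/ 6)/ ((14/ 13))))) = 142884/ 148265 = 0.96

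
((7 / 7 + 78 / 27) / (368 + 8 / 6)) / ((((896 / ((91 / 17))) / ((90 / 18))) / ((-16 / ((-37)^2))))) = -2275 / 618875616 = -0.00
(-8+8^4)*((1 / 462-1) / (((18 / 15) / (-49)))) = 16489970 / 99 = 166565.35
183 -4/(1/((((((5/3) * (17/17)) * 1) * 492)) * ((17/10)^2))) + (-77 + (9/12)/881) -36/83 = -13708563147/1462460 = -9373.63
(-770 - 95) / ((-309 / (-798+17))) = -675565 / 309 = -2186.29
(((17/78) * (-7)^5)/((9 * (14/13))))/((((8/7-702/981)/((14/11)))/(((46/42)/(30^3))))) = -716297533/15685164000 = -0.05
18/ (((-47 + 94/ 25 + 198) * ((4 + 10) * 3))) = 75/ 27083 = 0.00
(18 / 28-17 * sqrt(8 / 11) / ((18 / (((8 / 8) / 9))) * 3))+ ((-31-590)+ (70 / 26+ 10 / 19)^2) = -521014815 / 854126-17 * sqrt(22) / 2673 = -610.03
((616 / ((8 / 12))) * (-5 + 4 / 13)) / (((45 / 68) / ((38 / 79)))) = -48548192 / 15405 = -3151.46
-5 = -5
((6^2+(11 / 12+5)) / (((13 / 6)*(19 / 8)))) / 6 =1006 / 741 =1.36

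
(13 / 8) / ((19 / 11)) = 143 / 152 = 0.94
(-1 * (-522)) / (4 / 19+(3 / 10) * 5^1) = 19836 / 65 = 305.17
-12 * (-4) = 48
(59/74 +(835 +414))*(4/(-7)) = -184970/259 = -714.17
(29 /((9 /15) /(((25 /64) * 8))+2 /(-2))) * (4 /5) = -2900 /101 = -28.71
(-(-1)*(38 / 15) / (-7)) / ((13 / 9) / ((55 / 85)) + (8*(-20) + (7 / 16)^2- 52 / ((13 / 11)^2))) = 4173312 / 2246421275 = 0.00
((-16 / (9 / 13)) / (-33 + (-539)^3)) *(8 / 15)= 416 / 5284941255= 0.00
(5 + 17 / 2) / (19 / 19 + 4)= 27 / 10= 2.70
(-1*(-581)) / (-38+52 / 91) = -4067 / 262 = -15.52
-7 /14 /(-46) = 0.01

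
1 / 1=1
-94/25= -3.76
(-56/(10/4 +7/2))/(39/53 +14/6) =-371/122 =-3.04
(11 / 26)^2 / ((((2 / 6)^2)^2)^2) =793881 / 676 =1174.38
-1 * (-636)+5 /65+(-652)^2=5534621 /13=425740.08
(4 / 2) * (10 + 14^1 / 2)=34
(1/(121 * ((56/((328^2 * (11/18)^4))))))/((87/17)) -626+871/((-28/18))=-4736825402/3995649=-1185.50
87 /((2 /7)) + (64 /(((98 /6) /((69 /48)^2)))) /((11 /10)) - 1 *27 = 153540 /539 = 284.86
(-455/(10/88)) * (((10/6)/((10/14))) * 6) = -56056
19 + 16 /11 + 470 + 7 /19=102582 /209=490.82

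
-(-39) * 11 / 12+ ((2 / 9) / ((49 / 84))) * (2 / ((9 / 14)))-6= 3341 / 108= 30.94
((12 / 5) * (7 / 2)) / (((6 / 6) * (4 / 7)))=147 / 10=14.70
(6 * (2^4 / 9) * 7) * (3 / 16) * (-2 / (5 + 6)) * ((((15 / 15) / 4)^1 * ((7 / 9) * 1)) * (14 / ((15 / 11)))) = -686 / 135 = -5.08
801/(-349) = -801/349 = -2.30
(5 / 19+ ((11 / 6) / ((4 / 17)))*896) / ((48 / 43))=17111893 / 2736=6254.35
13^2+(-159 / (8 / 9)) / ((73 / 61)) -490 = -274755 / 584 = -470.47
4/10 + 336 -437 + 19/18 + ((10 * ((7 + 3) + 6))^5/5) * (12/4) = 62914559900.46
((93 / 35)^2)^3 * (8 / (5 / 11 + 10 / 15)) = 170805408430536 / 68015828125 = 2511.26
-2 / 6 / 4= -1 / 12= -0.08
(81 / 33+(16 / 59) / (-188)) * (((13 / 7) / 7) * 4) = 3891004 / 1494647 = 2.60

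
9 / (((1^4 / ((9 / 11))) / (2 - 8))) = -486 / 11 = -44.18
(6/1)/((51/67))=134/17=7.88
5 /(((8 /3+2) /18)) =135 /7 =19.29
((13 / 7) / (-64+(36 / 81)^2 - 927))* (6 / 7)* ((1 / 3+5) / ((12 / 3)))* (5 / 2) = -4212 / 786499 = -0.01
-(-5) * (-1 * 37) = -185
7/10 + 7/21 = 31/30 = 1.03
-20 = -20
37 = 37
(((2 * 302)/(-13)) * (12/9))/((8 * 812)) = -151/15834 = -0.01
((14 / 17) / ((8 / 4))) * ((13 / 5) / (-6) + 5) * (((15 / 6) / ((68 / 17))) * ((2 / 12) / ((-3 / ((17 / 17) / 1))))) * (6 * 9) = -959 / 272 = -3.53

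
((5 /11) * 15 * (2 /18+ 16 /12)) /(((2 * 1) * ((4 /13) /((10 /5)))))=4225 /132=32.01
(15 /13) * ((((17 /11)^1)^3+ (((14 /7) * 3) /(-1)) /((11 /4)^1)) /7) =4305 /17303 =0.25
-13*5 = -65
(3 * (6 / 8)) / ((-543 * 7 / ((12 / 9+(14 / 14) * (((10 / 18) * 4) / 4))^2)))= -289 / 136836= -0.00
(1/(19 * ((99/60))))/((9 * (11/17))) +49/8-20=-13.87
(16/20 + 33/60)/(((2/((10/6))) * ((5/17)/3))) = 459/40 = 11.48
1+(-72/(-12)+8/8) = 8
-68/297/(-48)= 0.00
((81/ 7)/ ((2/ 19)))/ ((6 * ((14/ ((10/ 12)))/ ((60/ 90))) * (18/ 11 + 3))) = 1045/ 6664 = 0.16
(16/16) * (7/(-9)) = -7/9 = -0.78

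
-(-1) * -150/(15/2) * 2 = -40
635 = 635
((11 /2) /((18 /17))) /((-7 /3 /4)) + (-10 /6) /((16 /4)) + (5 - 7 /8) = -291 /56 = -5.20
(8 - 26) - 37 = -55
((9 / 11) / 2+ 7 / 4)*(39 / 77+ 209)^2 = 6180733820 / 65219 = 94768.91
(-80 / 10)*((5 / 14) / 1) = -20 / 7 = -2.86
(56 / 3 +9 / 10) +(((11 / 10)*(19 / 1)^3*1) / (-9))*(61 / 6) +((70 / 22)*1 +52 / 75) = -8499.50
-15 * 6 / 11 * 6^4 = -116640 / 11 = -10603.64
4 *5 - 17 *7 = -99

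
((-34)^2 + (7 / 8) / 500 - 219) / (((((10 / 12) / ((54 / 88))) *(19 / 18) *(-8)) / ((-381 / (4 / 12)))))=3123015588729 / 33440000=93391.61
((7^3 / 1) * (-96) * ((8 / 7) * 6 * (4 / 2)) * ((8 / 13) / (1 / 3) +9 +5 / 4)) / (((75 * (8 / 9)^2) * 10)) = -14979006 / 1625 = -9217.85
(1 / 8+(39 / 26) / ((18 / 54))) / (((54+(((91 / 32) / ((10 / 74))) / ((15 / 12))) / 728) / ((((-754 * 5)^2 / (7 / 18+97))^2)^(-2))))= 349405219620997 / 1851358445794171188128093674536000000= 0.00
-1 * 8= -8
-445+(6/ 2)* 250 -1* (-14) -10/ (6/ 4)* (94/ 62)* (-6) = 11769/ 31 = 379.65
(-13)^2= 169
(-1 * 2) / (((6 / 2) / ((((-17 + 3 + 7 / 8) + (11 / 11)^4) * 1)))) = 97 / 12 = 8.08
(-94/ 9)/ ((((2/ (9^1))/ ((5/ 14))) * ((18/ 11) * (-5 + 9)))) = -2585/ 1008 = -2.56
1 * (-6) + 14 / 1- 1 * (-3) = 11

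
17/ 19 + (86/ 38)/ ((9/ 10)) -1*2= 241/ 171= 1.41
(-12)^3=-1728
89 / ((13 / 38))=3382 / 13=260.15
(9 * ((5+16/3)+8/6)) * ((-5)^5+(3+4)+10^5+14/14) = 10172715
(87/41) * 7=609/41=14.85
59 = 59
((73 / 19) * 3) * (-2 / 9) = -146 / 57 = -2.56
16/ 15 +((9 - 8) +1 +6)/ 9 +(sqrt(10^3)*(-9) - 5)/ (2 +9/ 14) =-107.62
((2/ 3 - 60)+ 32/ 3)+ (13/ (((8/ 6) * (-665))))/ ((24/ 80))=-38875/ 798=-48.72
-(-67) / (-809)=-67 / 809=-0.08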